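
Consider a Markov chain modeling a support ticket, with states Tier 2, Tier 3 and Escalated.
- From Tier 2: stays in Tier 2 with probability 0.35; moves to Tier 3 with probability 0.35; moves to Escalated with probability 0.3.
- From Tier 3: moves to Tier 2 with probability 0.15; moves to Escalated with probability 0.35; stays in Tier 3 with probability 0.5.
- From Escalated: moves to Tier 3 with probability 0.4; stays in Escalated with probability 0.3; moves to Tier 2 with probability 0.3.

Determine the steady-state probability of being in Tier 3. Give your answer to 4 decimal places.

0.4307

Let the stationary distribution be π with π = πP and π_1 + π_2 + π_3 = 1.
π_1 = 0.35·π_1 + 0.15·π_2 + 0.3·π_3
π_2 = 0.35·π_1 + 0.5·π_2 + 0.4·π_3
Solving with the normalization constraint gives π = (0.2478, 0.4307, 0.3215).
So the stationary probability of Tier 3 is 0.4307.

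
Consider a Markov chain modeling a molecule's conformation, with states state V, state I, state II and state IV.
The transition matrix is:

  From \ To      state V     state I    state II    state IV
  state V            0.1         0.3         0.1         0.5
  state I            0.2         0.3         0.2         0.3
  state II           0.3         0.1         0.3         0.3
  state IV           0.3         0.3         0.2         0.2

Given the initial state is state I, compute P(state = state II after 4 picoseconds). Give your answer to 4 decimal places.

0.1969

Propagate the distribution vector 4 picoseconds from state I.
After 0 picoseconds: (0.0000, 1.0000, 0.0000, 0.0000)
After 1 picosecond: (0.2000, 0.3000, 0.2000, 0.3000)
After 2 picoseconds: (0.2300, 0.2600, 0.2000, 0.3100)
After 3 picoseconds: (0.2280, 0.2600, 0.1970, 0.3150)
After 4 picoseconds: (0.2284, 0.2606, 0.1969, 0.3141)
P(in state II after 4 picoseconds) = 0.1969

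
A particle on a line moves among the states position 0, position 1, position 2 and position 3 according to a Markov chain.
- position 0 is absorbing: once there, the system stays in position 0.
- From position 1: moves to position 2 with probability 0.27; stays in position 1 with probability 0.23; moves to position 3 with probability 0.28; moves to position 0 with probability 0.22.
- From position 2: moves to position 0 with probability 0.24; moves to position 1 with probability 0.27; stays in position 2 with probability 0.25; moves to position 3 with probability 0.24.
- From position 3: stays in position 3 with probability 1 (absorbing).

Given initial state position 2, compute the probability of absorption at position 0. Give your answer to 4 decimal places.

0.4839

Let h(s) be the probability of absorption at position 0 starting from transient state s. Then h(position 0) = 1 and h(position 3) = 0. By first-step analysis:
h(position 1) = 0.22·1 + 0.23·h(position 1) + 0.27·h(position 2) + 0.28·0
h(position 2) = 0.24·1 + 0.27·h(position 1) + 0.25·h(position 2) + 0.24·0
Solving: h(position 1) = 0.4554, h(position 2) = 0.4839.
Starting from position 2, the probability is 0.4839.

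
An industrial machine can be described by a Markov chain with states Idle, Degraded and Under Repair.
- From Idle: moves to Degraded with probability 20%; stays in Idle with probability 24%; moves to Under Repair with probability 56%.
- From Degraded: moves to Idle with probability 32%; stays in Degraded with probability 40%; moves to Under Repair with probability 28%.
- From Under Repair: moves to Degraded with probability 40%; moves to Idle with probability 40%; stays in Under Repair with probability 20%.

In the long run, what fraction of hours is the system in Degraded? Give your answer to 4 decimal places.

Let the stationary distribution be π with π = πP and π_1 + π_2 + π_3 = 1.
π_1 = 0.24·π_1 + 0.32·π_2 + 0.4·π_3
π_2 = 0.2·π_1 + 0.4·π_2 + 0.4·π_3
Solving with the normalization constraint gives π = (0.3217, 0.3357, 0.3427).
So the stationary probability of Degraded is 0.3357.

0.3357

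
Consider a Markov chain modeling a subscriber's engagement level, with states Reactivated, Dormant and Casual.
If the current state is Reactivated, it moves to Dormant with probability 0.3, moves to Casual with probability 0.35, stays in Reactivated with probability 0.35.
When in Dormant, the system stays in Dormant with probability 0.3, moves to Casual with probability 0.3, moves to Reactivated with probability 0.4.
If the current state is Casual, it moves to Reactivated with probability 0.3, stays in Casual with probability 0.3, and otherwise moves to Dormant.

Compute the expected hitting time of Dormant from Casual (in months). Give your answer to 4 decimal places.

2.7143

Let t(s) be the expected number of months to first reach Dormant from state s, with t(Dormant) = 0. Conditioning on the first month:
t(Reactivated) = 1 + 0.35·t(Reactivated) + 0.35·t(Casual)
t(Casual) = 1 + 0.3·t(Reactivated) + 0.3·t(Casual)
Solving: t(Reactivated) = 3.0000, t(Casual) = 2.7143.
Expected months from Casual to Dormant: 2.7143.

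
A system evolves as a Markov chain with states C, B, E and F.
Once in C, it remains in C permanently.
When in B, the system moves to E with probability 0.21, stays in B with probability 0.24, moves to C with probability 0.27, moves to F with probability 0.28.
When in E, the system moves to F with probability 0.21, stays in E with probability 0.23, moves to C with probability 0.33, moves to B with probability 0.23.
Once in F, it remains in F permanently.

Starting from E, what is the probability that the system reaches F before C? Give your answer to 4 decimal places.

Let h(s) be the probability of absorption at F starting from transient state s. Then h(F) = 1 and h(C) = 0. By first-step analysis:
h(B) = 0.27·0 + 0.24·h(B) + 0.21·h(E) + 0.28·1
h(E) = 0.33·0 + 0.23·h(B) + 0.23·h(E) + 0.21·1
Solving: h(B) = 0.4837, h(E) = 0.4172.
Starting from E, the probability is 0.4172.

0.4172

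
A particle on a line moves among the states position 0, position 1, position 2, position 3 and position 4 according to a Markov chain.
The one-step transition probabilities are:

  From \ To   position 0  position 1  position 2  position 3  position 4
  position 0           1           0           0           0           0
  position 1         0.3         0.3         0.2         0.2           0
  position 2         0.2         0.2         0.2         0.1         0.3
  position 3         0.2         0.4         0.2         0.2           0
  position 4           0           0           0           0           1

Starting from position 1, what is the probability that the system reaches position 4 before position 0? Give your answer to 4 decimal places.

Let h(s) be the probability of absorption at position 4 starting from transient state s. Then h(position 4) = 1 and h(position 0) = 0. By first-step analysis:
h(position 1) = 0.3·0 + 0.3·h(position 1) + 0.2·h(position 2) + 0.2·h(position 3)
h(position 2) = 0.2·0 + 0.2·h(position 1) + 0.2·h(position 2) + 0.1·h(position 3) + 0.3·1
h(position 3) = 0.2·0 + 0.4·h(position 1) + 0.2·h(position 2) + 0.2·h(position 3)
Solving: h(position 1) = 0.1863, h(position 2) = 0.4472, h(position 3) = 0.2050.
Starting from position 1, the probability is 0.1863.

0.1863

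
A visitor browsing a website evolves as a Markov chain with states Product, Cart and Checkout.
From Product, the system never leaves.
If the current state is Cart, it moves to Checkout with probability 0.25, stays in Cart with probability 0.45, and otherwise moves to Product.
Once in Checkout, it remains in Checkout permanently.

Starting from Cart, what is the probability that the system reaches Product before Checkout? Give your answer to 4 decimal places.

0.5455

Let h(s) be the probability of absorption at Product starting from transient state s. Then h(Product) = 1 and h(Checkout) = 0. By first-step analysis:
h(Cart) = 0.3·1 + 0.45·h(Cart) + 0.25·0
Solving: h(Cart) = 0.5455.
Starting from Cart, the probability is 0.5455.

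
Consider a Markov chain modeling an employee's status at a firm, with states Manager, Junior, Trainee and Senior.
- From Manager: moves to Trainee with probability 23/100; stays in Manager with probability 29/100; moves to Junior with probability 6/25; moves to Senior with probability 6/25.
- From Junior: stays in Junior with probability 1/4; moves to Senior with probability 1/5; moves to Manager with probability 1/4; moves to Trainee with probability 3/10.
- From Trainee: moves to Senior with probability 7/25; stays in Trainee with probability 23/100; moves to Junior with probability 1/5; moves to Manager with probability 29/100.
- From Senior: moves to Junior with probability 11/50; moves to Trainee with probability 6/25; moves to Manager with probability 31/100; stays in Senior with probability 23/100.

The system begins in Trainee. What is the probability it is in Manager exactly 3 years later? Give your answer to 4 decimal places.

Propagate the distribution vector 3 years from Trainee.
After 0 years: (0.0000, 0.0000, 1.0000, 0.0000)
After 1 year: (0.2900, 0.2000, 0.2300, 0.2800)
After 2 years: (0.2876, 0.2272, 0.2468, 0.2384)
After 3 years: (0.2857, 0.2276, 0.2483, 0.2384)
P(in Manager after 3 years) = 0.2857

0.2857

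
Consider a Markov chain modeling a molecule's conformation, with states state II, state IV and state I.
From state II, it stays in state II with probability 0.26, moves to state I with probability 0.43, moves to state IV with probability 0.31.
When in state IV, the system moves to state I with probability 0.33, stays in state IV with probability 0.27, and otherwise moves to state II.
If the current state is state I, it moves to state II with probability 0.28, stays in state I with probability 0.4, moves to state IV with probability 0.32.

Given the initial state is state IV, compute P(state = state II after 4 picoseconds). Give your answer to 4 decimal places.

0.3100

Propagate the distribution vector 4 picoseconds from state IV.
After 0 picoseconds: (0.0000, 1.0000, 0.0000)
After 1 picosecond: (0.4000, 0.2700, 0.3300)
After 2 picoseconds: (0.3044, 0.3025, 0.3931)
After 3 picoseconds: (0.3102, 0.3018, 0.3880)
After 4 picoseconds: (0.3100, 0.3018, 0.3882)
P(in state II after 4 picoseconds) = 0.3100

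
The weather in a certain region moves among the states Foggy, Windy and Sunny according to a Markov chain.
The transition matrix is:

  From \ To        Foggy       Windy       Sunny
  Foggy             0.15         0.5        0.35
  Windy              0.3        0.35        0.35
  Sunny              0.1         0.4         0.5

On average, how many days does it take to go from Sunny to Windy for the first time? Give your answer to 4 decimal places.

2.4359

Let t(s) be the expected number of days to first reach Windy from state s, with t(Windy) = 0. Conditioning on the first day:
t(Foggy) = 1 + 0.15·t(Foggy) + 0.35·t(Sunny)
t(Sunny) = 1 + 0.1·t(Foggy) + 0.5·t(Sunny)
Solving: t(Foggy) = 2.1795, t(Sunny) = 2.4359.
Expected days from Sunny to Windy: 2.4359.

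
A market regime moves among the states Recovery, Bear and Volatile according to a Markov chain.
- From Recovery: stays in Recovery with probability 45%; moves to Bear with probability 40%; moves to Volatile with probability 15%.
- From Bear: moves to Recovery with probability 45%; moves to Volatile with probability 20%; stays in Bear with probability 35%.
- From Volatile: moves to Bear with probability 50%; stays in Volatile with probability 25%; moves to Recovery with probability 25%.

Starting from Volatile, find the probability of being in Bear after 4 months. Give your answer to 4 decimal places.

0.3990

Propagate the distribution vector 4 months from Volatile.
After 0 months: (0.0000, 0.0000, 1.0000)
After 1 month: (0.2500, 0.5000, 0.2500)
After 2 months: (0.4000, 0.4000, 0.2000)
After 3 months: (0.4100, 0.4000, 0.1900)
After 4 months: (0.4120, 0.3990, 0.1890)
P(in Bear after 4 months) = 0.3990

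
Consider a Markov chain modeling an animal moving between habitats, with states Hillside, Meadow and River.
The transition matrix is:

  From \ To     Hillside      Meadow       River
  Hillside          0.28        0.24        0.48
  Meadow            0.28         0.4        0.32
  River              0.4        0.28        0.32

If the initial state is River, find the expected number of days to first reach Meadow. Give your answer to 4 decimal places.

3.7634

Let t(s) be the expected number of days to first reach Meadow from state s, with t(Meadow) = 0. Conditioning on the first day:
t(Hillside) = 1 + 0.28·t(Hillside) + 0.48·t(River)
t(River) = 1 + 0.4·t(Hillside) + 0.32·t(River)
Solving: t(Hillside) = 3.8978, t(River) = 3.7634.
Expected days from River to Meadow: 3.7634.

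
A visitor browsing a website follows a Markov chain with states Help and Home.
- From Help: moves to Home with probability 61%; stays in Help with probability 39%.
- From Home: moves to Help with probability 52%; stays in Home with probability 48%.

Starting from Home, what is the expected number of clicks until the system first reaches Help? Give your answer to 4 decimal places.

1.9231

Let t(s) be the expected number of clicks to first reach Help from state s, with t(Help) = 0. Conditioning on the first click:
t(Home) = 1 + 0.48·t(Home)
Solving: t(Home) = 1.9231.
Expected clicks from Home to Help: 1.9231.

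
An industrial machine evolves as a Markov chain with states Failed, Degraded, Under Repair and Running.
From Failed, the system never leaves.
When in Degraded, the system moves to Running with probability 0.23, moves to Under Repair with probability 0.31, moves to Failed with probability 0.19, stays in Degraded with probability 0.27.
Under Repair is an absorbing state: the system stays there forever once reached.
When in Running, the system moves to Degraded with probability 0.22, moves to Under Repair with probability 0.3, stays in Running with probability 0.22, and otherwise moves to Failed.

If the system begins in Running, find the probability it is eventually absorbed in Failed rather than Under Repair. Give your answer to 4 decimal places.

Let h(s) be the probability of absorption at Failed starting from transient state s. Then h(Failed) = 1 and h(Under Repair) = 0. By first-step analysis:
h(Degraded) = 0.19·1 + 0.27·h(Degraded) + 0.31·0 + 0.23·h(Running)
h(Running) = 0.26·1 + 0.22·h(Degraded) + 0.3·0 + 0.22·h(Running)
Solving: h(Degraded) = 0.4009, h(Running) = 0.4464.
Starting from Running, the probability is 0.4464.

0.4464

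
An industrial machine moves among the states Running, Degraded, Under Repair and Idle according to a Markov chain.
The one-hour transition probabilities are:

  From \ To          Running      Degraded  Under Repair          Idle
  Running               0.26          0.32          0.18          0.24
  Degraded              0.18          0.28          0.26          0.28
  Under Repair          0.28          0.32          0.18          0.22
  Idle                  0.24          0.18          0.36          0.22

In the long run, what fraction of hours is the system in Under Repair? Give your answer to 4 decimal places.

0.2454

Let the stationary distribution be π with π = πP and π_1 + π_2 + π_3 + π_4 = 1.
π_1 = 0.26·π_1 + 0.18·π_2 + 0.28·π_3 + 0.24·π_4
π_2 = 0.32·π_1 + 0.28·π_2 + 0.32·π_3 + 0.18·π_4
π_3 = 0.18·π_1 + 0.26·π_2 + 0.18·π_3 + 0.36·π_4
Solving with the normalization constraint gives π = (0.2381, 0.2752, 0.2454, 0.2413).
So the stationary probability of Under Repair is 0.2454.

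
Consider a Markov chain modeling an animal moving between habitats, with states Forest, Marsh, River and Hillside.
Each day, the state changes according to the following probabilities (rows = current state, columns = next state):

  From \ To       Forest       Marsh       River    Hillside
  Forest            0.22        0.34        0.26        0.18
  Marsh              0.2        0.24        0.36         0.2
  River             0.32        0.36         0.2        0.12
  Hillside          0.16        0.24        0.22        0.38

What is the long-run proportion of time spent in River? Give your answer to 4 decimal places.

Let the stationary distribution be π with π = πP and π_1 + π_2 + π_3 + π_4 = 1.
π_1 = 0.22·π_1 + 0.2·π_2 + 0.32·π_3 + 0.16·π_4
π_2 = 0.34·π_1 + 0.24·π_2 + 0.36·π_3 + 0.24·π_4
π_3 = 0.26·π_1 + 0.36·π_2 + 0.2·π_3 + 0.22·π_4
Solving with the normalization constraint gives π = (0.2279, 0.2946, 0.2651, 0.2125).
So the stationary probability of River is 0.2651.

0.2651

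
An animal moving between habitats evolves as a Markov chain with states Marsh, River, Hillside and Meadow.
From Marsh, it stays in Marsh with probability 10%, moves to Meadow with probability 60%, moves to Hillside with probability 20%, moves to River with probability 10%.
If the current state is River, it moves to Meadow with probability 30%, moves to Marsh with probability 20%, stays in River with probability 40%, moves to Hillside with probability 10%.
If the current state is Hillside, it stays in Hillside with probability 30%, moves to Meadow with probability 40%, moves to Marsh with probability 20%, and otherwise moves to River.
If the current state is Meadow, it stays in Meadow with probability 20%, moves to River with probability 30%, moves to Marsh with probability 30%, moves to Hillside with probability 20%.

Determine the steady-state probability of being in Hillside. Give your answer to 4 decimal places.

0.1953

Let the stationary distribution be π with π = πP and π_1 + π_2 + π_3 + π_4 = 1.
π_1 = 0.1·π_1 + 0.2·π_2 + 0.2·π_3 + 0.3·π_4
π_2 = 0.1·π_1 + 0.4·π_2 + 0.1·π_3 + 0.3·π_4
π_3 = 0.2·π_1 + 0.1·π_2 + 0.3·π_3 + 0.2·π_4
Solving with the normalization constraint gives π = (0.2135, 0.2425, 0.1953, 0.3487).
So the stationary probability of Hillside is 0.1953.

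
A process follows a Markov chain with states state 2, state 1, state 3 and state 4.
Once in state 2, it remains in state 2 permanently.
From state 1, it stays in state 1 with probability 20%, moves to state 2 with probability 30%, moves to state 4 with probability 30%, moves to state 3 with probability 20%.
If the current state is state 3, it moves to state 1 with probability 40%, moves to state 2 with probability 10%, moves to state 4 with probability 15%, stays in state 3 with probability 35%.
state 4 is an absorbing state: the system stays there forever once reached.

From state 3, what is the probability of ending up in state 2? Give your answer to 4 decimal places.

0.4545

Let h(s) be the probability of absorption at state 2 starting from transient state s. Then h(state 2) = 1 and h(state 4) = 0. By first-step analysis:
h(state 1) = 0.3·1 + 0.2·h(state 1) + 0.2·h(state 3) + 0.3·0
h(state 3) = 0.1·1 + 0.4·h(state 1) + 0.35·h(state 3) + 0.15·0
Solving: h(state 1) = 0.4886, h(state 3) = 0.4545.
Starting from state 3, the probability is 0.4545.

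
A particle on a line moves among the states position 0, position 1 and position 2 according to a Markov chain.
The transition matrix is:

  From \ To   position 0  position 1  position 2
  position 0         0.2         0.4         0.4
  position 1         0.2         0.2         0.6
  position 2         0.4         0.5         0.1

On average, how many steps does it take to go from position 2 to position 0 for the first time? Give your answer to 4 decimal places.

Let t(s) be the expected number of steps to first reach position 0 from state s, with t(position 0) = 0. Conditioning on the first step:
t(position 1) = 1 + 0.2·t(position 1) + 0.6·t(position 2)
t(position 2) = 1 + 0.5·t(position 1) + 0.1·t(position 2)
Solving: t(position 1) = 3.5714, t(position 2) = 3.0952.
Expected steps from position 2 to position 0: 3.0952.

3.0952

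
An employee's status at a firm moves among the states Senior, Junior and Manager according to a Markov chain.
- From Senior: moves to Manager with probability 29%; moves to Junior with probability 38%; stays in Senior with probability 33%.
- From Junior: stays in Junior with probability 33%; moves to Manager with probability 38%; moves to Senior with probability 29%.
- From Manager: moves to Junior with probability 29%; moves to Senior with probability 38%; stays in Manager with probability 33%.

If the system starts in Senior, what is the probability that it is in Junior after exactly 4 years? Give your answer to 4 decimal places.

0.3333

Propagate the distribution vector 4 years from Senior.
After 0 years: (1.0000, 0.0000, 0.0000)
After 1 year: (0.3300, 0.3800, 0.2900)
After 2 years: (0.3293, 0.3349, 0.3358)
After 3 years: (0.3334, 0.3330, 0.3336)
After 4 years: (0.3334, 0.3333, 0.3333)
P(in Junior after 4 years) = 0.3333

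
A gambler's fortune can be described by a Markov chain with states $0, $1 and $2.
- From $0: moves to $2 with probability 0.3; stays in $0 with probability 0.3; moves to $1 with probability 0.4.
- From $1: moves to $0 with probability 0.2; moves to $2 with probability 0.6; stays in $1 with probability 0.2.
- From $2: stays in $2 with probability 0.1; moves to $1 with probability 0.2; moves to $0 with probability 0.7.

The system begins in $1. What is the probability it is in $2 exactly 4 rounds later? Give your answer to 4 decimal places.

0.3264

Propagate the distribution vector 4 rounds from $1.
After 0 rounds: (0.0000, 1.0000, 0.0000)
After 1 round: (0.2000, 0.2000, 0.6000)
After 2 rounds: (0.5200, 0.2400, 0.2400)
After 3 rounds: (0.3720, 0.3040, 0.3240)
After 4 rounds: (0.3992, 0.2744, 0.3264)
P(in $2 after 4 rounds) = 0.3264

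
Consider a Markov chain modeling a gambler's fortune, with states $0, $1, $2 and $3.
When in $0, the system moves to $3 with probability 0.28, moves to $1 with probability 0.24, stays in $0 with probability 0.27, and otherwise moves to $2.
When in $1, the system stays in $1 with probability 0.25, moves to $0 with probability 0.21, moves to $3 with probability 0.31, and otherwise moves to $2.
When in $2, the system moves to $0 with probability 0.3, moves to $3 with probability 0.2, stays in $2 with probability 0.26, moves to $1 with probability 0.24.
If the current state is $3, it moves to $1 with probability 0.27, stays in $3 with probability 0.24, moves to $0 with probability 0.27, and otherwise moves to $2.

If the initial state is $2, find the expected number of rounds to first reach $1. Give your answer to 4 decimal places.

4.0492

Let t(s) be the expected number of rounds to first reach $1 from state s, with t($1) = 0. Conditioning on the first round:
t($0) = 1 + 0.27·t($0) + 0.21·t($2) + 0.28·t($3)
t($2) = 1 + 0.3·t($0) + 0.26·t($2) + 0.2·t($3)
t($3) = 1 + 0.27·t($0) + 0.22·t($2) + 0.24·t($3)
Solving: t($0) = 4.0394, t($2) = 4.0492, t($3) = 3.9230.
Expected rounds from $2 to $1: 4.0492.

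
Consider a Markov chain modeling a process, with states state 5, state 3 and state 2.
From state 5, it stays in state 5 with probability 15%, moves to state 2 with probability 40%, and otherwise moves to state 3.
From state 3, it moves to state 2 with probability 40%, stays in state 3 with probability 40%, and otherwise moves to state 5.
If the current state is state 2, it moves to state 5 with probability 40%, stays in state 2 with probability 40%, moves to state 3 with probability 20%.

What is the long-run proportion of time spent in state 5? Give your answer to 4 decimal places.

0.2667

Let the stationary distribution be π with π = πP and π_1 + π_2 + π_3 = 1.
π_1 = 0.15·π_1 + 0.2·π_2 + 0.4·π_3
π_2 = 0.45·π_1 + 0.4·π_2 + 0.2·π_3
Solving with the normalization constraint gives π = (0.2667, 0.3333, 0.4000).
So the stationary probability of state 5 is 0.2667.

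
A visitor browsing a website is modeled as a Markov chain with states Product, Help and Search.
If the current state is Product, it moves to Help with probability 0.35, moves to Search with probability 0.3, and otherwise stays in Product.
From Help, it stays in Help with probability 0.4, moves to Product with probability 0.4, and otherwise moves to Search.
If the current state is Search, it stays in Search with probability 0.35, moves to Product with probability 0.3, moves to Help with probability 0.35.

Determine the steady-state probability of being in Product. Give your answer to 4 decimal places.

0.3546

Let the stationary distribution be π with π = πP and π_1 + π_2 + π_3 = 1.
π_1 = 0.35·π_1 + 0.4·π_2 + 0.3·π_3
π_2 = 0.35·π_1 + 0.4·π_2 + 0.35·π_3
Solving with the normalization constraint gives π = (0.3546, 0.3684, 0.2770).
So the stationary probability of Product is 0.3546.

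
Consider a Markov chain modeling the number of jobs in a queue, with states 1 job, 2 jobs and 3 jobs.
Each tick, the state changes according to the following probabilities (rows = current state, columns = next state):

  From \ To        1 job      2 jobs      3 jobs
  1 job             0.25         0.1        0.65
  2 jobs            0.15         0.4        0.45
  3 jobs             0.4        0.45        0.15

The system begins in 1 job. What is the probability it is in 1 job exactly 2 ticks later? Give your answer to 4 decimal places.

Sum over the intermediate state after 1 tick:
P = P(1 job→1 job)·P(1 job→1 job) + P(1 job→2 jobs)·P(2 jobs→1 job) + P(1 job→3 jobs)·P(3 jobs→1 job)
  = 0.25×0.25 + 0.1×0.15 + 0.65×0.4
  = 0.0625 + 0.0150 + 0.2600 = 0.3375

0.3375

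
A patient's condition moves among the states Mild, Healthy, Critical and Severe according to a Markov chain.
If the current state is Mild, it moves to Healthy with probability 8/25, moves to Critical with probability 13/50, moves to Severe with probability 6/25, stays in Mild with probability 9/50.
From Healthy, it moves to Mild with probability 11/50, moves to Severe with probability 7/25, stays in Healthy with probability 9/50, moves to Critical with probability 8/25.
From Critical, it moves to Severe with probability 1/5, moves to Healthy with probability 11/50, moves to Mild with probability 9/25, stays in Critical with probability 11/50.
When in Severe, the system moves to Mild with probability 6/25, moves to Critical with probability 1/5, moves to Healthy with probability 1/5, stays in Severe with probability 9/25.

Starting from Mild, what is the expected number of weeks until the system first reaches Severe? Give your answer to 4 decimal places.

Let t(s) be the expected number of weeks to first reach Severe from state s, with t(Severe) = 0. Conditioning on the first week:
t(Mild) = 1 + 0.18·t(Mild) + 0.32·t(Healthy) + 0.26·t(Critical)
t(Healthy) = 1 + 0.22·t(Mild) + 0.18·t(Healthy) + 0.32·t(Critical)
t(Critical) = 1 + 0.36·t(Mild) + 0.22·t(Healthy) + 0.22·t(Critical)
Solving: t(Mild) = 4.1718, t(Healthy) = 4.0346, t(Critical) = 4.3455.
Expected weeks from Mild to Severe: 4.1718.

4.1718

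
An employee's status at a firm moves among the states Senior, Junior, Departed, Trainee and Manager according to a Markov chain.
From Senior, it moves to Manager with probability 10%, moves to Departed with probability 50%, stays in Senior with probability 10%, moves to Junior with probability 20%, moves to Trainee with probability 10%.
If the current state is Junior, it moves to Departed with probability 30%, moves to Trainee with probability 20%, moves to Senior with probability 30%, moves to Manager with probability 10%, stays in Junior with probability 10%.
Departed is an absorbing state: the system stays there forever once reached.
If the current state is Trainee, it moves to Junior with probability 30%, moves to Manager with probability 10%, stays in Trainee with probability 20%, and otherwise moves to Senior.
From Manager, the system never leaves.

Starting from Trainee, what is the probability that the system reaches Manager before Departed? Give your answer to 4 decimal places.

0.3196

Let h(s) be the probability of absorption at Manager starting from transient state s. Then h(Manager) = 1 and h(Departed) = 0. By first-step analysis:
h(Senior) = 0.1·h(Senior) + 0.2·h(Junior) + 0.5·0 + 0.1·h(Trainee) + 0.1·1
h(Junior) = 0.3·h(Senior) + 0.1·h(Junior) + 0.3·0 + 0.2·h(Trainee) + 0.1·1
h(Trainee) = 0.4·h(Senior) + 0.3·h(Junior) + 0.2·h(Trainee) + 0.1·1
Solving: h(Senior) = 0.2021, h(Junior) = 0.2495, h(Trainee) = 0.3196.
Starting from Trainee, the probability is 0.3196.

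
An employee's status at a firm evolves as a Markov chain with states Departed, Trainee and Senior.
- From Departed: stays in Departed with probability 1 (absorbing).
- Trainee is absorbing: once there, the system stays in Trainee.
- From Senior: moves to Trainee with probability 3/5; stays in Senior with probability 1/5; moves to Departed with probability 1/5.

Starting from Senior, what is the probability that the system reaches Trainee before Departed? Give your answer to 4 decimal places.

Let h(s) be the probability of absorption at Trainee starting from transient state s. Then h(Trainee) = 1 and h(Departed) = 0. By first-step analysis:
h(Senior) = 0.2·0 + 0.6·1 + 0.2·h(Senior)
Solving: h(Senior) = 0.7500.
Starting from Senior, the probability is 0.7500.

0.7500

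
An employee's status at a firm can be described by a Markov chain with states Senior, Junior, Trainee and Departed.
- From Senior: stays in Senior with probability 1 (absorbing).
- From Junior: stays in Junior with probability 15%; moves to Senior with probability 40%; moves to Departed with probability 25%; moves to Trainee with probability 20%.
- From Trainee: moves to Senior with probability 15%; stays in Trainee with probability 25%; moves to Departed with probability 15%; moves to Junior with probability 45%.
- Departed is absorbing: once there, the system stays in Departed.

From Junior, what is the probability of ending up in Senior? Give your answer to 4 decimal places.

Let h(s) be the probability of absorption at Senior starting from transient state s. Then h(Senior) = 1 and h(Departed) = 0. By first-step analysis:
h(Junior) = 0.4·1 + 0.15·h(Junior) + 0.2·h(Trainee) + 0.25·0
h(Trainee) = 0.15·1 + 0.45·h(Junior) + 0.25·h(Trainee) + 0.15·0
Solving: h(Junior) = 0.6027, h(Trainee) = 0.5616.
Starting from Junior, the probability is 0.6027.

0.6027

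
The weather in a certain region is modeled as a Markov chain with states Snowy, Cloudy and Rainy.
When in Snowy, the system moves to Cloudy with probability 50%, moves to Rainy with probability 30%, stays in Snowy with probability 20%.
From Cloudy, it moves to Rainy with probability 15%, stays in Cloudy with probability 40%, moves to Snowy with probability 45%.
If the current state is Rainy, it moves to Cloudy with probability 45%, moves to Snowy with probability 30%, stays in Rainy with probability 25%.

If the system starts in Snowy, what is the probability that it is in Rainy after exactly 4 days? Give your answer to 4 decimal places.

0.2219

Propagate the distribution vector 4 days from Snowy.
After 0 days: (1.0000, 0.0000, 0.0000)
After 1 day: (0.2000, 0.5000, 0.3000)
After 2 days: (0.3550, 0.4350, 0.2100)
After 3 days: (0.3298, 0.4460, 0.2243)
After 4 days: (0.3339, 0.4442, 0.2219)
P(in Rainy after 4 days) = 0.2219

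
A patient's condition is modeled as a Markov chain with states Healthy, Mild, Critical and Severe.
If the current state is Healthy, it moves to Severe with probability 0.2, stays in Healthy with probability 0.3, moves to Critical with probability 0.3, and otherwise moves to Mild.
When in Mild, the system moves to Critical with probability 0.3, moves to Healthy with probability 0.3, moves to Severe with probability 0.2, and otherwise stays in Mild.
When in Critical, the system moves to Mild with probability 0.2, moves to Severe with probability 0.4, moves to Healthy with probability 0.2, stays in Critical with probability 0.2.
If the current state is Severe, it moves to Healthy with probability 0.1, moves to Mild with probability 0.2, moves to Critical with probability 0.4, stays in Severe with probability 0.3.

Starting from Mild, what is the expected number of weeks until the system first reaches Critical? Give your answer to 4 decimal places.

3.1034

Let t(s) be the expected number of weeks to first reach Critical from state s, with t(Critical) = 0. Conditioning on the first week:
t(Healthy) = 1 + 0.3·t(Healthy) + 0.2·t(Mild) + 0.2·t(Severe)
t(Mild) = 1 + 0.3·t(Healthy) + 0.2·t(Mild) + 0.2·t(Severe)
t(Severe) = 1 + 0.1·t(Healthy) + 0.2·t(Mild) + 0.3·t(Severe)
Solving: t(Healthy) = 3.1034, t(Mild) = 3.1034, t(Severe) = 2.7586.
Expected weeks from Mild to Critical: 3.1034.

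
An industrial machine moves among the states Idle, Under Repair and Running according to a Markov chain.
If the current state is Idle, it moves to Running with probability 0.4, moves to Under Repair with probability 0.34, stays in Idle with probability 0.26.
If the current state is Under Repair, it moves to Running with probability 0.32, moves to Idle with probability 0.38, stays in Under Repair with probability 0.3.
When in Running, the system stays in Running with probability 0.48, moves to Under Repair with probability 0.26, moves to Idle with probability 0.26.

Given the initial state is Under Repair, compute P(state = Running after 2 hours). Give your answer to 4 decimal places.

Sum over the intermediate state after 1 hour:
P = P(Under Repair→Idle)·P(Idle→Running) + P(Under Repair→Under Repair)·P(Under Repair→Running) + P(Under Repair→Running)·P(Running→Running)
  = 0.38×0.4 + 0.3×0.32 + 0.32×0.48
  = 0.1520 + 0.0960 + 0.1536 = 0.4016

0.4016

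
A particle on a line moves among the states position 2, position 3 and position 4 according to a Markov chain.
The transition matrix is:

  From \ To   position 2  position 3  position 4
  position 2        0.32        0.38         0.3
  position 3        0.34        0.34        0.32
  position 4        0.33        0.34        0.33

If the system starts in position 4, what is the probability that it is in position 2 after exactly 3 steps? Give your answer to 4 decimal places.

0.3302

Propagate the distribution vector 3 steps from position 4.
After 0 steps: (0.0000, 0.0000, 1.0000)
After 1 step: (0.3300, 0.3400, 0.3300)
After 2 steps: (0.3301, 0.3532, 0.3167)
After 3 steps: (0.3302, 0.3532, 0.3166)
P(in position 2 after 3 steps) = 0.3302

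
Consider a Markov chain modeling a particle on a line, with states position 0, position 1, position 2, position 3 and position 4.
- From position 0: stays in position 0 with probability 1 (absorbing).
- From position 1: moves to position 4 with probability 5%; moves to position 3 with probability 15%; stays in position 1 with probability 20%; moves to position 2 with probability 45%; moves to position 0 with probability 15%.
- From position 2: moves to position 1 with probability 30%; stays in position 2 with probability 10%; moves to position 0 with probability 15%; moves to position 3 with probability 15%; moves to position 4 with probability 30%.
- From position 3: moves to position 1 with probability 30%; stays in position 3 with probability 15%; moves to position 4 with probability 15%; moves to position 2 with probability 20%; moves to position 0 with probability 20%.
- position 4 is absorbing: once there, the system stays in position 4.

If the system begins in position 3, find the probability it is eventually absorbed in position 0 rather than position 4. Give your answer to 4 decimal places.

0.5223

Let h(s) be the probability of absorption at position 0 starting from transient state s. Then h(position 0) = 1 and h(position 4) = 0. By first-step analysis:
h(position 1) = 0.15·1 + 0.2·h(position 1) + 0.45·h(position 2) + 0.15·h(position 3) + 0.05·0
h(position 2) = 0.15·1 + 0.3·h(position 1) + 0.1·h(position 2) + 0.15·h(position 3) + 0.3·0
h(position 3) = 0.2·1 + 0.3·h(position 1) + 0.2·h(position 2) + 0.15·h(position 3) + 0.15·0
Solving: h(position 1) = 0.5270, h(position 2) = 0.4294, h(position 3) = 0.5223.
Starting from position 3, the probability is 0.5223.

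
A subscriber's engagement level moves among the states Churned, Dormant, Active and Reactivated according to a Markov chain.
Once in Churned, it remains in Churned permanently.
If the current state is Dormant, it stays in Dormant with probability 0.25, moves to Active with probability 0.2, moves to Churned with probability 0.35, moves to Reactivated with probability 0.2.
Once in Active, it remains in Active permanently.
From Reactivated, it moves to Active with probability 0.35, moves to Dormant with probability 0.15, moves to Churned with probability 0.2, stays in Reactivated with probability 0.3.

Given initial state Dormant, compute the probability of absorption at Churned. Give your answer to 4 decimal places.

0.5758

Let h(s) be the probability of absorption at Churned starting from transient state s. Then h(Churned) = 1 and h(Active) = 0. By first-step analysis:
h(Dormant) = 0.35·1 + 0.25·h(Dormant) + 0.2·0 + 0.2·h(Reactivated)
h(Reactivated) = 0.2·1 + 0.15·h(Dormant) + 0.35·0 + 0.3·h(Reactivated)
Solving: h(Dormant) = 0.5758, h(Reactivated) = 0.4091.
Starting from Dormant, the probability is 0.5758.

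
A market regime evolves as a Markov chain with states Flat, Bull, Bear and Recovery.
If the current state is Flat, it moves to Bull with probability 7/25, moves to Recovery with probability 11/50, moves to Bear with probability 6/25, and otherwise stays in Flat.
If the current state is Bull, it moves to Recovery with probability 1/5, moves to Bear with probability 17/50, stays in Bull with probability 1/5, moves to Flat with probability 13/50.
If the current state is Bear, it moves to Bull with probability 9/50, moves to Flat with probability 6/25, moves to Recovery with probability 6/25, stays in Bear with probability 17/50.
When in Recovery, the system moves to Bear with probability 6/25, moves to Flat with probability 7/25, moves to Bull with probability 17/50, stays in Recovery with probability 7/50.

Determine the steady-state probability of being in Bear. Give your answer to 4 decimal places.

Let the stationary distribution be π with π = πP and π_1 + π_2 + π_3 + π_4 = 1.
π_1 = 0.26·π_1 + 0.26·π_2 + 0.24·π_3 + 0.28·π_4
π_2 = 0.28·π_1 + 0.2·π_2 + 0.18·π_3 + 0.34·π_4
π_3 = 0.24·π_1 + 0.34·π_2 + 0.34·π_3 + 0.24·π_4
Solving with the normalization constraint gives π = (0.2582, 0.2434, 0.2937, 0.2046).
So the stationary probability of Bear is 0.2937.

0.2937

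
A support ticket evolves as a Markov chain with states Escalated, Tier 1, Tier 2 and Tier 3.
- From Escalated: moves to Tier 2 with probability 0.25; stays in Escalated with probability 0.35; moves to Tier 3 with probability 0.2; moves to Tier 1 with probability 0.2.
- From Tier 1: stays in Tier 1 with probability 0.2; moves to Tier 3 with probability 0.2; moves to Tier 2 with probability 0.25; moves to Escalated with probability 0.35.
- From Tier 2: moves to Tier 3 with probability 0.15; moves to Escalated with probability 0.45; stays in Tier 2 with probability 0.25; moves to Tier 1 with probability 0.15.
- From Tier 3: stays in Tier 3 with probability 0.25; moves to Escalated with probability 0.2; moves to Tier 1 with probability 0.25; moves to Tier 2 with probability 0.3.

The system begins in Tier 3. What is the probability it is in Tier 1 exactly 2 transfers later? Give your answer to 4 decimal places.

Propagate the distribution vector 2 transfers from Tier 3.
After 0 transfers: (0.0000, 0.0000, 0.0000, 1.0000)
After 1 transfer: (0.2000, 0.2500, 0.3000, 0.2500)
After 2 transfers: (0.3425, 0.1975, 0.2625, 0.1975)
P(in Tier 1 after 2 transfers) = 0.1975

0.1975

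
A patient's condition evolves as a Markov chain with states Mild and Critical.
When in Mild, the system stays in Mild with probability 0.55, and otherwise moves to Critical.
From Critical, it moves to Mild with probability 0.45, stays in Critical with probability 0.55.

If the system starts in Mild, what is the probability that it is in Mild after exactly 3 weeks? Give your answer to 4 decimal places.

0.5005

Propagate the distribution vector 3 weeks from Mild.
After 0 weeks: (1.0000, 0.0000)
After 1 week: (0.5500, 0.4500)
After 2 weeks: (0.5050, 0.4950)
After 3 weeks: (0.5005, 0.4995)
P(in Mild after 3 weeks) = 0.5005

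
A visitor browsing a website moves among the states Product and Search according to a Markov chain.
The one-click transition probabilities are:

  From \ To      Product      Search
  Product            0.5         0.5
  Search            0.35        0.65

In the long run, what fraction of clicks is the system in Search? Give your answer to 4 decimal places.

Let the stationary distribution be π with π = πP and π_1 + π_2 = 1.
π_1 = 0.5·π_1 + 0.35·π_2
Solving with the normalization constraint gives π = (0.4118, 0.5882).
So the stationary probability of Search is 0.5882.

0.5882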